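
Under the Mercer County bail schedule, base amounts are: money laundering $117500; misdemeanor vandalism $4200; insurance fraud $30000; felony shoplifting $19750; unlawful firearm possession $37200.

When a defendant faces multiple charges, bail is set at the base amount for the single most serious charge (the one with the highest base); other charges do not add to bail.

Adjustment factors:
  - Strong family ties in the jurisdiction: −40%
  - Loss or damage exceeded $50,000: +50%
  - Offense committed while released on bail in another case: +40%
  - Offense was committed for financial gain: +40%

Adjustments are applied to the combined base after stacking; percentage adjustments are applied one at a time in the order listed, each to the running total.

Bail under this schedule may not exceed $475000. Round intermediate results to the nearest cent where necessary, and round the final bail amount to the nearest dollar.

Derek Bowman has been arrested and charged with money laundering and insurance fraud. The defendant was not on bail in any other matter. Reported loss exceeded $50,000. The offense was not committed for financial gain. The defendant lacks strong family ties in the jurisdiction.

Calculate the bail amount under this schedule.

Base amounts from the schedule: money laundering $117500; insurance fraud $30000.
Stacking rule: use the highest base only. Highest is money laundering at $117500. Combined base = $117500.
Loss or damage exceeded $50,000 (+50%): $117500 × 1.5 = $176250.
$176250 is within the $475000 maximum.

$176250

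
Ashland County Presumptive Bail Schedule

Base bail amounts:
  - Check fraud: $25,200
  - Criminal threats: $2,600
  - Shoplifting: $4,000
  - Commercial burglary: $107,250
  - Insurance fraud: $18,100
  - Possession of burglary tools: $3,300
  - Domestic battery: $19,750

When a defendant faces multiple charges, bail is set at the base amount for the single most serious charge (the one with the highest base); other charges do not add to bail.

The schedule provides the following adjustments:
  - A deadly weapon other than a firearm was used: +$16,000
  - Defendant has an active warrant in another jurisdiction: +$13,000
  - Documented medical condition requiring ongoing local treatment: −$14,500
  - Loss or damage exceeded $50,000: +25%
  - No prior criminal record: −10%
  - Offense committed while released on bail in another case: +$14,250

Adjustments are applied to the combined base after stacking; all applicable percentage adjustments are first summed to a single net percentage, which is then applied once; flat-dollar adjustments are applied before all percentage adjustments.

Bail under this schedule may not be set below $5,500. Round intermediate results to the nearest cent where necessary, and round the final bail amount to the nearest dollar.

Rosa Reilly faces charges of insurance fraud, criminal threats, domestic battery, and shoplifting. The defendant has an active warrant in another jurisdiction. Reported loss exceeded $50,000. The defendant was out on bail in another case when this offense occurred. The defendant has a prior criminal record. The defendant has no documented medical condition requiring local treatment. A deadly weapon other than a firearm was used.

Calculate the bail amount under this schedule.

Base amounts from the schedule: insurance fraud $18,100; criminal threats $2,600; domestic battery $19,750; shoplifting $4,000.
Stacking rule: use the highest base only. Highest is domestic battery at $19,750. Combined base = $19,750.
A deadly weapon other than a firearm was used (+$16,000 flat): $19,750 + $16,000 = $35,750.
Defendant has an active warrant in another jurisdiction (+$13,000 flat): $35,750 + $13,000 = $48,750.
Offense committed while released on bail in another case (+$14,250 flat): $48,750 + $14,250 = $63,000.
Loss or damage exceeded $50,000 (+25%): $63,000 × 1.25 = $78,750.
$78,750 is at or above the $5,500 minimum.

$78,750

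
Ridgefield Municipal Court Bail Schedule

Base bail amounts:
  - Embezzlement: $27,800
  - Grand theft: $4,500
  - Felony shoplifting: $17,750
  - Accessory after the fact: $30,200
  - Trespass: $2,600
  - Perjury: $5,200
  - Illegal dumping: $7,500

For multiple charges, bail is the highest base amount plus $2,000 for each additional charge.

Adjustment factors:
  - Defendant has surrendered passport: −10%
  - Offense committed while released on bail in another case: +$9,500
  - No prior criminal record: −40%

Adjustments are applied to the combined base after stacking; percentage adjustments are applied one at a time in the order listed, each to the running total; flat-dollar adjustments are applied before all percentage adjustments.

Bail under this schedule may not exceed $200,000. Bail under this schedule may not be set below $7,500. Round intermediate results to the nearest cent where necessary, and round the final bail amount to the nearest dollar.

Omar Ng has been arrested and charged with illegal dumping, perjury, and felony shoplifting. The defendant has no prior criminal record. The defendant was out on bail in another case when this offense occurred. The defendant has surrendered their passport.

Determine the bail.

$16,875

Base amounts from the schedule: illegal dumping $7,500; perjury $5,200; felony shoplifting $17,750.
Stacking rule: highest base plus $2,000 per additional charge. Highest is felony shoplifting at $17,750; 2 additional charges → +$4,000. Combined base = $21,750.
Offense committed while released on bail in another case (+$9,500 flat): $21,750 + $9,500 = $31,250.
Defendant has surrendered passport (−10%): $31,250 × 0.9 = $28,125.
No prior criminal record (−40%): $28,125 × 0.6 = $16,875.
$16,875 is within the $200,000 maximum.
$16,875 is at or above the $7,500 minimum.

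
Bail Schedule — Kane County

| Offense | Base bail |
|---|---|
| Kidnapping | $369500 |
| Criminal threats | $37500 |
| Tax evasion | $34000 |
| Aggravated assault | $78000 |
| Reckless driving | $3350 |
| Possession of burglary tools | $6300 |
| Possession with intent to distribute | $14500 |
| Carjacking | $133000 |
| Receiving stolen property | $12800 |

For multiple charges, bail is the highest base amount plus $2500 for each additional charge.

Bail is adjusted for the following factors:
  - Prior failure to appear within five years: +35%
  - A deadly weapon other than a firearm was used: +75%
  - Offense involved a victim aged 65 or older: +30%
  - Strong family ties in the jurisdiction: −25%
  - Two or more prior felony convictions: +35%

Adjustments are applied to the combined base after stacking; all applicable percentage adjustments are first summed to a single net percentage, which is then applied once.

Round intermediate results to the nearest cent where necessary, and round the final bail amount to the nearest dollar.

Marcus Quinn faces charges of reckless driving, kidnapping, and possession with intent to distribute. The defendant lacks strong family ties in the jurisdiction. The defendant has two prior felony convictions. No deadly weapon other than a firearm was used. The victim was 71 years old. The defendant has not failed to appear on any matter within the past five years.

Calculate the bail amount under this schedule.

$617925

Base amounts from the schedule: reckless driving $3350; kidnapping $369500; possession with intent to distribute $14500.
Stacking rule: highest base plus $2500 per additional charge. Highest is kidnapping at $369500; 2 additional charges → +$5000. Combined base = $374500.
Net percentage adjustment: +30% +35% = +65%. $374500 × 1.65 = $617925.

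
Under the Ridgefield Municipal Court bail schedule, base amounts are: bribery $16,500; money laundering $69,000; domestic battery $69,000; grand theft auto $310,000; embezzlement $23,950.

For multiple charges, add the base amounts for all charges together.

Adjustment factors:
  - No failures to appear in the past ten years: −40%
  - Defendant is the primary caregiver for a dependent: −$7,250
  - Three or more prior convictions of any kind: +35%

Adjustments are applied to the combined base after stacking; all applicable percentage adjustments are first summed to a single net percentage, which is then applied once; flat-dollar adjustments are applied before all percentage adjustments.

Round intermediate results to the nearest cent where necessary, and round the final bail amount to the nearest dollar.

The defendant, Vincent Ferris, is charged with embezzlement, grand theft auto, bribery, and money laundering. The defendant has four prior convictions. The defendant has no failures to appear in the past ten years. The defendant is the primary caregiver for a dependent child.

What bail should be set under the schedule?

$391,590

Base amounts from the schedule: embezzlement $23,950; grand theft auto $310,000; bribery $16,500; money laundering $69,000.
Stacking rule: sum of all bases. $23,950 + $310,000 + $16,500 + $69,000 = $419,450.
Defendant is the primary caregiver for a dependent (−$7,250 flat): $419,450 − $7,250 = $412,200.
Net percentage adjustment: −40% +35% = −5%. $412,200 × 0.95 = $391,590.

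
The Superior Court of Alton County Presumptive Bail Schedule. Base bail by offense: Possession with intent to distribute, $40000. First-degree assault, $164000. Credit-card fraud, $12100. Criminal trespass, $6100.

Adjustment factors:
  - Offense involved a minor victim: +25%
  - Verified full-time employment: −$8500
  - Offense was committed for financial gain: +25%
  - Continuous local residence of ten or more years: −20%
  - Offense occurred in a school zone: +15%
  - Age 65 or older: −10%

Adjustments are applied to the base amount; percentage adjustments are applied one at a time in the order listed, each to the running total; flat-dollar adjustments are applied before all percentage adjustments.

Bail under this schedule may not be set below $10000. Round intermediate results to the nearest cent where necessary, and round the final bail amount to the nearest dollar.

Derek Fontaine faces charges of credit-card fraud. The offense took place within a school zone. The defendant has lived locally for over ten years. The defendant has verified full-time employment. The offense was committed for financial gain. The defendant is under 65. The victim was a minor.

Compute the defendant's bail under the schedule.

$10000

Base amounts from the schedule: credit-card fraud $12100.
Single charge. Combined base = $12100.
Verified full-time employment (−$8500 flat): $12100 − $8500 = $3600.
Offense involved a minor victim (+25%): $3600 × 1.25 = $4500.
Offense was committed for financial gain (+25%): $4500 × 1.25 = $5625.
Continuous local residence of ten or more years (−20%): $5625 × 0.8 = $4500.
Offense occurred in a school zone (+15%): $4500 × 1.15 = $5175.
Result $5175 is below the minimum of $10000; bail is set at the minimum $10000.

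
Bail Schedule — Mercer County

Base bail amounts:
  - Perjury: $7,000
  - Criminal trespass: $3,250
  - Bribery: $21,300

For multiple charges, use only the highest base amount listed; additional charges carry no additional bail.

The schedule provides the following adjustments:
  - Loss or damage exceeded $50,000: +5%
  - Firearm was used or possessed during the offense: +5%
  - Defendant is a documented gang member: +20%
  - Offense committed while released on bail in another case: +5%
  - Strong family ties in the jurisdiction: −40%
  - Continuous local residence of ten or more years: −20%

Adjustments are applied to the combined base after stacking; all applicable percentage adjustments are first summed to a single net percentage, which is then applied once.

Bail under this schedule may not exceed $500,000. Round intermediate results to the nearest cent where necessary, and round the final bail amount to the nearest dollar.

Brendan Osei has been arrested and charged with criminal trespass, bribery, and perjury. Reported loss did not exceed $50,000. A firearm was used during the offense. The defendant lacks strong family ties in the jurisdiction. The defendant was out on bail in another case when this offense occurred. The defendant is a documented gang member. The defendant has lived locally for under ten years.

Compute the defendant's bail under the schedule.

$27,690

Base amounts from the schedule: criminal trespass $3,250; bribery $21,300; perjury $7,000.
Stacking rule: use the highest base only. Highest is bribery at $21,300. Combined base = $21,300.
Net percentage adjustment: +5% +20% +5% = +30%. $21,300 × 1.3 = $27,690.
$27,690 is within the $500,000 maximum.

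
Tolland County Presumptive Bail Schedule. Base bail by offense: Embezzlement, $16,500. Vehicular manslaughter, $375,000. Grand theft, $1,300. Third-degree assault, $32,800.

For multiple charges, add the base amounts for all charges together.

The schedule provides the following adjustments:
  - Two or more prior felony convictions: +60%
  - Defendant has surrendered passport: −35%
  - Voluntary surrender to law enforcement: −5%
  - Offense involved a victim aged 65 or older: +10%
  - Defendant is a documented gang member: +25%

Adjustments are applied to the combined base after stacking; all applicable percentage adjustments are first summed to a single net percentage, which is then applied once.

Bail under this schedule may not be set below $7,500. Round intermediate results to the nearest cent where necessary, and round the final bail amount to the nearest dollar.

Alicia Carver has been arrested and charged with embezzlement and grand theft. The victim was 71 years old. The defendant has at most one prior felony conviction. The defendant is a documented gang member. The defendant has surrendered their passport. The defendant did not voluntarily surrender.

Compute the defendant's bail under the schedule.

$17,800

Base amounts from the schedule: embezzlement $16,500; grand theft $1,300.
Stacking rule: sum of all bases. $16,500 + $1,300 = $17,800.
Net percentage adjustment: −35% +10% +25% = +0%. $17,800 × 1 = $17,800.
$17,800 is at or above the $7,500 minimum.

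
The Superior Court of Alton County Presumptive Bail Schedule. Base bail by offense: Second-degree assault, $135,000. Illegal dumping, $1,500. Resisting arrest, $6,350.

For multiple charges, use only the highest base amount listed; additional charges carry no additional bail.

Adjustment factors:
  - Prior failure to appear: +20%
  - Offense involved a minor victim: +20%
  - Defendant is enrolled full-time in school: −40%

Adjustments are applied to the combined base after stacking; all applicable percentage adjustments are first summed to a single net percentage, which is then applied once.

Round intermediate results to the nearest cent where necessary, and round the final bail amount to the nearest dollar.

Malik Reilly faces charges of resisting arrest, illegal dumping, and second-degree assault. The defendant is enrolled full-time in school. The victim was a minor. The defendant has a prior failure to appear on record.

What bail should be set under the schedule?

$135,000

Base amounts from the schedule: resisting arrest $6,350; illegal dumping $1,500; second-degree assault $135,000.
Stacking rule: use the highest base only. Highest is second-degree assault at $135,000. Combined base = $135,000.
Net percentage adjustment: +20% +20% −40% = +0%. $135,000 × 1 = $135,000.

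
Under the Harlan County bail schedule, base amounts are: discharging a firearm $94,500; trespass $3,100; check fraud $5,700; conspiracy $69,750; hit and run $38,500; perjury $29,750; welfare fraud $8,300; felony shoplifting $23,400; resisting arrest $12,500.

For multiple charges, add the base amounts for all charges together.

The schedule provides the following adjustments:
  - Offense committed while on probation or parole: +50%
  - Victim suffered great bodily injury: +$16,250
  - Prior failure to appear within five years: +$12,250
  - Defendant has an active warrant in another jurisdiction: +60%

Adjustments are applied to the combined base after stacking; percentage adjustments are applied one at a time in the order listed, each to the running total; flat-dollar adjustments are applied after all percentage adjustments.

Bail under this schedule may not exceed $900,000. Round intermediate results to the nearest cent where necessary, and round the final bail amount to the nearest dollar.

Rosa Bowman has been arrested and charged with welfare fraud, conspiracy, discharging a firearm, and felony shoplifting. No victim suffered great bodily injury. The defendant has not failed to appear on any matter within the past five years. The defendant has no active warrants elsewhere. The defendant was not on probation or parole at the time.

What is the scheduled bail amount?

$195,950

Base amounts from the schedule: welfare fraud $8,300; conspiracy $69,750; discharging a firearm $94,500; felony shoplifting $23,400.
Stacking rule: sum of all bases. $8,300 + $69,750 + $94,500 + $23,400 = $195,950.
No adjustment factors apply to this defendant.
$195,950 is within the $900,000 maximum.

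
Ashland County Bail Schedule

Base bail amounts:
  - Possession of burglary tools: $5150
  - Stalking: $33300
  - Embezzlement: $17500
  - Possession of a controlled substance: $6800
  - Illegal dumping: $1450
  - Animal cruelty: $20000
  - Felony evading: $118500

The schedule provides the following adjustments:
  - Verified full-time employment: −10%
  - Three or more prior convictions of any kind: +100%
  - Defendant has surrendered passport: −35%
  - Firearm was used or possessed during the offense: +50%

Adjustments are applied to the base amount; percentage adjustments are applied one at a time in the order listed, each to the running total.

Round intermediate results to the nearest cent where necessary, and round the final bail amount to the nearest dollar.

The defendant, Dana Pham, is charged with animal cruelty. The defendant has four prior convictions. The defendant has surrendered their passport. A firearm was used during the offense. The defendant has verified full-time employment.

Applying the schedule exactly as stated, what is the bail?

Base amounts from the schedule: animal cruelty $20000.
Single charge. Combined base = $20000.
Verified full-time employment (−10%): $20000 × 0.9 = $18000.
Three or more prior convictions of any kind (+100%): $18000 × 2 = $36000.
Defendant has surrendered passport (−35%): $36000 × 0.65 = $23400.
Firearm was used or possessed during the offense (+50%): $23400 × 1.5 = $35100.

$35100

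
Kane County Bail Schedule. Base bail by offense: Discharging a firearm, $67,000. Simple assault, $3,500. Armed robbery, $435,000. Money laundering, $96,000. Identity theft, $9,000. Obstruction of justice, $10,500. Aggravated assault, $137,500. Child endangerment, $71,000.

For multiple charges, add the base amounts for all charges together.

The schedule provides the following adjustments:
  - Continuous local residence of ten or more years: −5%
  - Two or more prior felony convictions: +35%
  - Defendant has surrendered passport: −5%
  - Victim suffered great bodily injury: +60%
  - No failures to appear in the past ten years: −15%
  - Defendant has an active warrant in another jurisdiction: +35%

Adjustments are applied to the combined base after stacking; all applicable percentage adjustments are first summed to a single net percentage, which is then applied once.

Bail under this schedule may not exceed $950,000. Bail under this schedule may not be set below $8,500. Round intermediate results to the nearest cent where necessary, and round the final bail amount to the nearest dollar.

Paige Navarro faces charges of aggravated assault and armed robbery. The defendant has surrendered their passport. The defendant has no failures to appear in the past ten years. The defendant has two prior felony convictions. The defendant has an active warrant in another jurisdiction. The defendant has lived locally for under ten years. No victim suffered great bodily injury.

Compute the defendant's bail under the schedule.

Base amounts from the schedule: aggravated assault $137,500; armed robbery $435,000.
Stacking rule: sum of all bases. $137,500 + $435,000 = $572,500.
Net percentage adjustment: +35% −5% −15% +35% = +50%. $572,500 × 1.5 = $858,750.
$858,750 is within the $950,000 maximum.
$858,750 is at or above the $8,500 minimum.

$858,750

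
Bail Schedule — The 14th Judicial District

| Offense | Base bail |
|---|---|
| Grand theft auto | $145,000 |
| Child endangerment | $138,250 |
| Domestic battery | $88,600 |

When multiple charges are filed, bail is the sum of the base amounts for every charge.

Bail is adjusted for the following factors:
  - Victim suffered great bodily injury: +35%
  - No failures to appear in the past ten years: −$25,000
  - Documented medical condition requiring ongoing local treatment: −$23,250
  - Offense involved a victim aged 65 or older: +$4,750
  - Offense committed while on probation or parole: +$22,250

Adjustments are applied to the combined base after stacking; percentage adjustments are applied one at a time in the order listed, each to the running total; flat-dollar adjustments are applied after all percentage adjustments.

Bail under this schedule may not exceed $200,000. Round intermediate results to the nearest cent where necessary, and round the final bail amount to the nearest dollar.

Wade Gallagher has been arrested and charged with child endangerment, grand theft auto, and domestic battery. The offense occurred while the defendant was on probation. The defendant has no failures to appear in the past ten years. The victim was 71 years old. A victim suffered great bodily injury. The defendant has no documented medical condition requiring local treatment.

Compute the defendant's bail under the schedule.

Base amounts from the schedule: child endangerment $138,250; grand theft auto $145,000; domestic battery $88,600.
Stacking rule: sum of all bases. $138,250 + $145,000 + $88,600 = $371,850.
Victim suffered great bodily injury (+35%): $371,850 × 1.35 = $501,997.50.
No failures to appear in the past ten years (−$25,000 flat): $501,997.50 − $25,000 = $476,997.50.
Offense involved a victim aged 65 or older (+$4,750 flat): $476,997.50 + $4,750 = $481,747.50.
Offense committed while on probation or parole (+$22,250 flat): $481,747.50 + $22,250 = $503,997.50.
Result $503,997.50 exceeds the maximum of $200,000; bail is capped at $200,000.

$200,000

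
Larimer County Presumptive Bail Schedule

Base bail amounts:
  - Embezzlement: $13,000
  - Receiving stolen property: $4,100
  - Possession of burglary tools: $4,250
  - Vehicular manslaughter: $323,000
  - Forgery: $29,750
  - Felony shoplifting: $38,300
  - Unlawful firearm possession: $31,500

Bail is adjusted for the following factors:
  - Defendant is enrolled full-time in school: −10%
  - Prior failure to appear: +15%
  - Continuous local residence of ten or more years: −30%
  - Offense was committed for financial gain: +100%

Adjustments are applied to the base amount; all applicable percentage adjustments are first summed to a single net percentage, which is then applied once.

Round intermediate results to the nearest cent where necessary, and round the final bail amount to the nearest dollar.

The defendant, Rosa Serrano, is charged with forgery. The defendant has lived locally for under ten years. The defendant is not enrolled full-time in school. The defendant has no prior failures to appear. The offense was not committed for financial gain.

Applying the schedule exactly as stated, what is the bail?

$29,750

Base amounts from the schedule: forgery $29,750.
Single charge. Combined base = $29,750.
No adjustment factors apply to this defendant.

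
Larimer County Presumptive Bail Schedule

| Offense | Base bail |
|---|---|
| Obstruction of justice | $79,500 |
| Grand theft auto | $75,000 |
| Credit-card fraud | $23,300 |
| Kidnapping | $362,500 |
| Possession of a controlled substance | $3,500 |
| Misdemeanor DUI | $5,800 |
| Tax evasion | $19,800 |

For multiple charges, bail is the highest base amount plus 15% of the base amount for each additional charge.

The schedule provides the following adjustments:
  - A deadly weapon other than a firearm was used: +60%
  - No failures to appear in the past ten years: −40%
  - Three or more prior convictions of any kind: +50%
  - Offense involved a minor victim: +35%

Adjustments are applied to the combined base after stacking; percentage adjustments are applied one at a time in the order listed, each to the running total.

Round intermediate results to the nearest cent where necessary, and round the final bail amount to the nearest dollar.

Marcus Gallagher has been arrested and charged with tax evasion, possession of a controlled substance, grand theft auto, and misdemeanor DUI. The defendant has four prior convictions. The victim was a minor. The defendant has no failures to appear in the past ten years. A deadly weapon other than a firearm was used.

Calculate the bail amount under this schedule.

Base amounts from the schedule: tax evasion $19,800; possession of a controlled substance $3,500; grand theft auto $75,000; misdemeanor DUI $5,800.
Stacking rule: highest base plus 15% of each additional charge. Highest is grand theft auto at $75,000. Additional: $19,800 × 15% = $2,970; $3,500 × 15% = $525; $5,800 × 15% = $870. Combined base = $75,000 + $4,365 = $79,365.
A deadly weapon other than a firearm was used (+60%): $79,365 × 1.6 = $126,984.
No failures to appear in the past ten years (−40%): $126,984 × 0.6 = $76,190.40.
Three or more prior convictions of any kind (+50%): $76,190.40 × 1.5 = $114,285.60.
Offense involved a minor victim (+35%): $114,285.60 × 1.35 = $154,285.56.
Rounded to the nearest dollar: $154,286.

$154,286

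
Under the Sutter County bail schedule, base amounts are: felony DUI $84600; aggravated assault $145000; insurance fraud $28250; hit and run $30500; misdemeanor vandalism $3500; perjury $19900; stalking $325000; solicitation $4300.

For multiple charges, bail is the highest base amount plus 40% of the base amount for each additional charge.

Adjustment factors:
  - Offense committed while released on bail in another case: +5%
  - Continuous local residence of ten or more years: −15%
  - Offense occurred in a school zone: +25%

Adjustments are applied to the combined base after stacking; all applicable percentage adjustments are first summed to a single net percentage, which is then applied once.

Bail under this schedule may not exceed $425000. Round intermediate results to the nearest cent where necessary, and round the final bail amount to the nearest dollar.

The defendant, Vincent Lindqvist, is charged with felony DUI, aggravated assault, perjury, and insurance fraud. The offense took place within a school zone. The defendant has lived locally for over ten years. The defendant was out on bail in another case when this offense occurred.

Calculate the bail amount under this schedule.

$227815

Base amounts from the schedule: felony DUI $84600; aggravated assault $145000; perjury $19900; insurance fraud $28250.
Stacking rule: highest base plus 40% of each additional charge. Highest is aggravated assault at $145000. Additional: $84600 × 40% = $33840; $19900 × 40% = $7960; $28250 × 40% = $11300. Combined base = $145000 + $53100 = $198100.
Net percentage adjustment: +5% −15% +25% = +15%. $198100 × 1.15 = $227815.
$227815 is within the $425000 maximum.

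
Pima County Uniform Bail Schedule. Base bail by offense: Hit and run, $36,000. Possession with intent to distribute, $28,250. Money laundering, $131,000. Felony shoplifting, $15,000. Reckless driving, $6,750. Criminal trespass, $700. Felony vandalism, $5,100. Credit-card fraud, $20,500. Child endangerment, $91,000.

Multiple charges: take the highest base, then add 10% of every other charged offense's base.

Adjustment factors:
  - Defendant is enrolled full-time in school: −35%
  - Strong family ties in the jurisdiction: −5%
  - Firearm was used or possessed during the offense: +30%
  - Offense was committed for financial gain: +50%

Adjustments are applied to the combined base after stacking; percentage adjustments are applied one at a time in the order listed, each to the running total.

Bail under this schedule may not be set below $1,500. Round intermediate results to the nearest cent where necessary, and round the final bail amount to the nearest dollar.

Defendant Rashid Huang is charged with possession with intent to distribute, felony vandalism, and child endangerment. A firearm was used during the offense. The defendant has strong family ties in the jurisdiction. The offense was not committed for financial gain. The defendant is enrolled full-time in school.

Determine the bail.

Base amounts from the schedule: possession with intent to distribute $28,250; felony vandalism $5,100; child endangerment $91,000.
Stacking rule: highest base plus 10% of each additional charge. Highest is child endangerment at $91,000. Additional: $28,250 × 10% = $2,825; $5,100 × 10% = $510. Combined base = $91,000 + $3,335 = $94,335.
Defendant is enrolled full-time in school (−35%): $94,335 × 0.65 = $61,317.75.
Strong family ties in the jurisdiction (−5%): $61,317.75 × 0.95 = $58,251.86.
Firearm was used or possessed during the offense (+30%): $58,251.86 × 1.3 = $75,727.42.
$75,727.42 is at or above the $1,500 minimum.
Rounded to the nearest dollar: $75,727.

$75,727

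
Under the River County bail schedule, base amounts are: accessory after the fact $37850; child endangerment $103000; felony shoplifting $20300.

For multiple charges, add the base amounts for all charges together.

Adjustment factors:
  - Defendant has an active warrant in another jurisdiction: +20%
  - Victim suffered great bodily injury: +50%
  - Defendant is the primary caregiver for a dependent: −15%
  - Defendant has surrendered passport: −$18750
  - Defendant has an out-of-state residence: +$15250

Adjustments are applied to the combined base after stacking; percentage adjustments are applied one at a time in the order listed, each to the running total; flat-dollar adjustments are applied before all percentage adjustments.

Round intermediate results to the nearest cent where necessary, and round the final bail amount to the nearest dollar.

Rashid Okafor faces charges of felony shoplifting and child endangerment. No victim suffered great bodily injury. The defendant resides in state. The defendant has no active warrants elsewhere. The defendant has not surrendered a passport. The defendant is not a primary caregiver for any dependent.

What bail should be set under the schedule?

$123300

Base amounts from the schedule: felony shoplifting $20300; child endangerment $103000.
Stacking rule: sum of all bases. $20300 + $103000 = $123300.
No adjustment factors apply to this defendant.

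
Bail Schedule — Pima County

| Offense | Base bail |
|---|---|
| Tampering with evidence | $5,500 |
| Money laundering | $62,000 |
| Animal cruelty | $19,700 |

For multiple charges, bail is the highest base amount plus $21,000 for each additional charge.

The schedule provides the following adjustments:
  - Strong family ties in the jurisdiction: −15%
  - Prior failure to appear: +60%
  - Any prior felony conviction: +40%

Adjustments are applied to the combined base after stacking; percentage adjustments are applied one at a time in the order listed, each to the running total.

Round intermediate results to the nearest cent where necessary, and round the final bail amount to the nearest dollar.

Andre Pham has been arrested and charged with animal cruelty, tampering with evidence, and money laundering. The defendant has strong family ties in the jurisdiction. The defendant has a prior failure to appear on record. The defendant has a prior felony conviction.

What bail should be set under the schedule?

Base amounts from the schedule: animal cruelty $19,700; tampering with evidence $5,500; money laundering $62,000.
Stacking rule: highest base plus $21,000 per additional charge. Highest is money laundering at $62,000; 2 additional charges → +$42,000. Combined base = $104,000.
Strong family ties in the jurisdiction (−15%): $104,000 × 0.85 = $88,400.
Prior failure to appear (+60%): $88,400 × 1.6 = $141,440.
Any prior felony conviction (+40%): $141,440 × 1.4 = $198,016.

$198,016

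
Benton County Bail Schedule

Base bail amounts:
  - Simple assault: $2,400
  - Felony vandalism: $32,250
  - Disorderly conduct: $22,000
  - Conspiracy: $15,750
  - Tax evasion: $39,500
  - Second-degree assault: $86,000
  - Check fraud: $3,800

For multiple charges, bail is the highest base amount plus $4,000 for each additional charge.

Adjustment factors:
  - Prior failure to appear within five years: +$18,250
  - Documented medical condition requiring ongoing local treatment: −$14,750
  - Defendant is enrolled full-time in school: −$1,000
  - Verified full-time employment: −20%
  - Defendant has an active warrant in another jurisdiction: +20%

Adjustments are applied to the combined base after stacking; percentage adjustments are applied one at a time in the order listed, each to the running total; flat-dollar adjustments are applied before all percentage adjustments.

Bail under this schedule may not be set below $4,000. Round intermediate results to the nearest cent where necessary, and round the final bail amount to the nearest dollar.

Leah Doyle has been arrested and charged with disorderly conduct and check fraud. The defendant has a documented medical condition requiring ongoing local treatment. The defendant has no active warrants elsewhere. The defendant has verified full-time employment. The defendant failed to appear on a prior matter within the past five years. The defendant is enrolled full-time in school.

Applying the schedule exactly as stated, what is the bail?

$22,800

Base amounts from the schedule: disorderly conduct $22,000; check fraud $3,800.
Stacking rule: highest base plus $4,000 per additional charge. Highest is disorderly conduct at $22,000; 1 additional charge → +$4,000. Combined base = $26,000.
Prior failure to appear within five years (+$18,250 flat): $26,000 + $18,250 = $44,250.
Documented medical condition requiring ongoing local treatment (−$14,750 flat): $44,250 − $14,750 = $29,500.
Defendant is enrolled full-time in school (−$1,000 flat): $29,500 − $1,000 = $28,500.
Verified full-time employment (−20%): $28,500 × 0.8 = $22,800.
$22,800 is at or above the $4,000 minimum.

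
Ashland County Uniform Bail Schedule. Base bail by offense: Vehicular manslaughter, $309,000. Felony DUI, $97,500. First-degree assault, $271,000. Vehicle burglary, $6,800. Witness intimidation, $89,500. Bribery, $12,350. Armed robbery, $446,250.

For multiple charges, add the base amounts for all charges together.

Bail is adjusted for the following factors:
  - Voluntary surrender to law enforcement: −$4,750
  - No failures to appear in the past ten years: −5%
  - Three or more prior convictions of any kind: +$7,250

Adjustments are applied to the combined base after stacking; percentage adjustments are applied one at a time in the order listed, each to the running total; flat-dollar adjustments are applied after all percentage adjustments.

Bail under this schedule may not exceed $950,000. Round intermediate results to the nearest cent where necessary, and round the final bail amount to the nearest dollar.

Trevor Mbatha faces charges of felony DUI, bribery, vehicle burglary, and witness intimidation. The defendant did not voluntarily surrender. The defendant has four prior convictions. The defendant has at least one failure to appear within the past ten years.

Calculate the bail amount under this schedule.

$213,400

Base amounts from the schedule: felony DUI $97,500; bribery $12,350; vehicle burglary $6,800; witness intimidation $89,500.
Stacking rule: sum of all bases. $97,500 + $12,350 + $6,800 + $89,500 = $206,150.
Three or more prior convictions of any kind (+$7,250 flat): $206,150 + $7,250 = $213,400.
$213,400 is within the $950,000 maximum.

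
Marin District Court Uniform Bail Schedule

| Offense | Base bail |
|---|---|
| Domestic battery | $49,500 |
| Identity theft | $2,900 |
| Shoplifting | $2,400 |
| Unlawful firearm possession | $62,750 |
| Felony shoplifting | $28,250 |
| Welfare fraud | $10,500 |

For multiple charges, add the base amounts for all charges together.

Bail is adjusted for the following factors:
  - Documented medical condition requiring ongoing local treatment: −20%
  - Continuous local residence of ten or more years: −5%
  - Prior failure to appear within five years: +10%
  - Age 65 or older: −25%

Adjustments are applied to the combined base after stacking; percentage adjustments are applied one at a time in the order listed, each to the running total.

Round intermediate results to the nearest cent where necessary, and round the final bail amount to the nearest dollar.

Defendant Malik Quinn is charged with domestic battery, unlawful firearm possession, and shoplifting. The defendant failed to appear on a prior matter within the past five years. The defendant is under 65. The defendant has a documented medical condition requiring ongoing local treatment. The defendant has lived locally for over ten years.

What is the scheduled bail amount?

$95,847

Base amounts from the schedule: domestic battery $49,500; unlawful firearm possession $62,750; shoplifting $2,400.
Stacking rule: sum of all bases. $49,500 + $62,750 + $2,400 = $114,650.
Documented medical condition requiring ongoing local treatment (−20%): $114,650 × 0.8 = $91,720.
Continuous local residence of ten or more years (−5%): $91,720 × 0.95 = $87,134.
Prior failure to appear within five years (+10%): $87,134 × 1.1 = $95,847.40.
Rounded to the nearest dollar: $95,847.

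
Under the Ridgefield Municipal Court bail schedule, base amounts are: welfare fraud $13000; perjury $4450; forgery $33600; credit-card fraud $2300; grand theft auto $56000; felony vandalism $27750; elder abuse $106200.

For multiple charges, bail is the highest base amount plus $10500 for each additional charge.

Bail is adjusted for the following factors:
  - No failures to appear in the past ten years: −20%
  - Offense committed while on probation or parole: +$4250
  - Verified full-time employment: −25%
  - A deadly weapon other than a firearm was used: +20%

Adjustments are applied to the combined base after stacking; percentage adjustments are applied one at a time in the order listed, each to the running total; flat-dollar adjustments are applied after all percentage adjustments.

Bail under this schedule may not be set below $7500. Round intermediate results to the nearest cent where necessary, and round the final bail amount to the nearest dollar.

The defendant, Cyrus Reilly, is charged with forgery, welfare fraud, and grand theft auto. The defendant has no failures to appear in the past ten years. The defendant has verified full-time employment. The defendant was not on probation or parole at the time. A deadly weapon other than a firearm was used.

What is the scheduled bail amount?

$55440

Base amounts from the schedule: forgery $33600; welfare fraud $13000; grand theft auto $56000.
Stacking rule: highest base plus $10500 per additional charge. Highest is grand theft auto at $56000; 2 additional charges → +$21000. Combined base = $77000.
No failures to appear in the past ten years (−20%): $77000 × 0.8 = $61600.
Verified full-time employment (−25%): $61600 × 0.75 = $46200.
A deadly weapon other than a firearm was used (+20%): $46200 × 1.2 = $55440.
$55440 is at or above the $7500 minimum.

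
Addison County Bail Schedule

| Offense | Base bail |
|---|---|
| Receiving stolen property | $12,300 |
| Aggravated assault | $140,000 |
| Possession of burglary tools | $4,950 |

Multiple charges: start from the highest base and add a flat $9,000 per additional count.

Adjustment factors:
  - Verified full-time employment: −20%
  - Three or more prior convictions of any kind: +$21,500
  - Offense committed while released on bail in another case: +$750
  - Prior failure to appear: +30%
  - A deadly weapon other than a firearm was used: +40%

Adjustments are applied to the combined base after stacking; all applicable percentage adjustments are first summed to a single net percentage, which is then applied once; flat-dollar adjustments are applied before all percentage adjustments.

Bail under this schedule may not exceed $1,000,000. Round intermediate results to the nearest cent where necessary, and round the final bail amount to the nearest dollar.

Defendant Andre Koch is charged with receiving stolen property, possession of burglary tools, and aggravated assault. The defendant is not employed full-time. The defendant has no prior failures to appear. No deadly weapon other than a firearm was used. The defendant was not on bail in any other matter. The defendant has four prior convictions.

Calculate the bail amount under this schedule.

Base amounts from the schedule: receiving stolen property $12,300; possession of burglary tools $4,950; aggravated assault $140,000.
Stacking rule: highest base plus $9,000 per additional charge. Highest is aggravated assault at $140,000; 2 additional charges → +$18,000. Combined base = $158,000.
Three or more prior convictions of any kind (+$21,500 flat): $158,000 + $21,500 = $179,500.
$179,500 is within the $1,000,000 maximum.

$179,500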